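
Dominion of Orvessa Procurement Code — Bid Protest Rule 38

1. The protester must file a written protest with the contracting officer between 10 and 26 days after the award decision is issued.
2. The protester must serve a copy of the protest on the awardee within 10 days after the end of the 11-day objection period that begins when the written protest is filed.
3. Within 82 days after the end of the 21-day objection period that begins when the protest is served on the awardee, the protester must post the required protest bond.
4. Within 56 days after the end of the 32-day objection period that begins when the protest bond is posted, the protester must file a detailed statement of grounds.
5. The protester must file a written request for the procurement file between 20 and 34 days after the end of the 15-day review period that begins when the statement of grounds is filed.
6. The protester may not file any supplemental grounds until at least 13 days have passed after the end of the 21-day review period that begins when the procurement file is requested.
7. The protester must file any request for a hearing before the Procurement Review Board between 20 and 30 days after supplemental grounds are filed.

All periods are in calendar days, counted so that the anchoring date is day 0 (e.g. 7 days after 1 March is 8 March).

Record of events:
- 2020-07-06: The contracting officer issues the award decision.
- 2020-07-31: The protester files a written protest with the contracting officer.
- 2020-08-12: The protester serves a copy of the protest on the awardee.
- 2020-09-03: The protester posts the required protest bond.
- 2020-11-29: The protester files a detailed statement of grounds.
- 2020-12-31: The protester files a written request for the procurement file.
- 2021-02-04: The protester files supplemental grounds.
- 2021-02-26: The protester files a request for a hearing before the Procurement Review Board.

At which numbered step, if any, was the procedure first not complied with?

Step 1: the window is 10–26 days after 2020-07-06 (when the award decision is issued), so 2020-07-16 through 2020-08-01; done 2020-07-31 — within the window.
Step 2: 10 days after 2020-08-11 (end of the 11-day objection period, which began when the written protest is filed on 2020-07-31) is 2020-08-21; done 2020-08-12 — timely.
Step 3: 82 days after 2020-09-02 (end of the 21-day objection period, which began when the protest is served on the awardee on 2020-08-12) is 2020-11-23; done 2020-09-03 — timely.
Step 4: 56 days after 2020-10-05 (end of the 32-day objection period, which began when the protest bond is posted on 2020-09-03) is 2020-11-30; 2020-11-29 is within that limit.
Step 5: the window is 20–34 days after 2020-12-14 (end of the 15-day review period, which began when the statement of grounds is filed on 2020-11-29), so 2021-01-03 through 2021-01-17; 2020-12-31 is 3 days too early.
No need to go further; step 5 was not satisfied.

Step 5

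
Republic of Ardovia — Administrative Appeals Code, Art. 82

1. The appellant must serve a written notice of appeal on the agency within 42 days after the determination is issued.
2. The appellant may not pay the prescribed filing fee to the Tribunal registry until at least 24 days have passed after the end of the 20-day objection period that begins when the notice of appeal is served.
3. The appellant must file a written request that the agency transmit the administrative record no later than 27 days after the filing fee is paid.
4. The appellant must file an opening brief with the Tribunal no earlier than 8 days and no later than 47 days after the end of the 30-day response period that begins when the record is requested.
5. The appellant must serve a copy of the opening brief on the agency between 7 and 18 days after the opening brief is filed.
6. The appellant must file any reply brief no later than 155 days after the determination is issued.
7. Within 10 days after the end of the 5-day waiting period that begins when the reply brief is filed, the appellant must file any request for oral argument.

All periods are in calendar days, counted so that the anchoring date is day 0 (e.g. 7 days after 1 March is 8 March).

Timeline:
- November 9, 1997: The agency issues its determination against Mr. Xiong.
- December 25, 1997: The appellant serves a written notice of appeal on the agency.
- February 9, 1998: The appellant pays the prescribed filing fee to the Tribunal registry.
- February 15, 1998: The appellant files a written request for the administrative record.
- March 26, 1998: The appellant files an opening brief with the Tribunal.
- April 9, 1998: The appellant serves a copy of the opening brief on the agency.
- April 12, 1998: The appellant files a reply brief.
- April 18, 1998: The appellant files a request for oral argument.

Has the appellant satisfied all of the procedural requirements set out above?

(1) due by November 9, 1997 + 42 days = December 21, 1997; done December 25, 1997 — 4 days late.

No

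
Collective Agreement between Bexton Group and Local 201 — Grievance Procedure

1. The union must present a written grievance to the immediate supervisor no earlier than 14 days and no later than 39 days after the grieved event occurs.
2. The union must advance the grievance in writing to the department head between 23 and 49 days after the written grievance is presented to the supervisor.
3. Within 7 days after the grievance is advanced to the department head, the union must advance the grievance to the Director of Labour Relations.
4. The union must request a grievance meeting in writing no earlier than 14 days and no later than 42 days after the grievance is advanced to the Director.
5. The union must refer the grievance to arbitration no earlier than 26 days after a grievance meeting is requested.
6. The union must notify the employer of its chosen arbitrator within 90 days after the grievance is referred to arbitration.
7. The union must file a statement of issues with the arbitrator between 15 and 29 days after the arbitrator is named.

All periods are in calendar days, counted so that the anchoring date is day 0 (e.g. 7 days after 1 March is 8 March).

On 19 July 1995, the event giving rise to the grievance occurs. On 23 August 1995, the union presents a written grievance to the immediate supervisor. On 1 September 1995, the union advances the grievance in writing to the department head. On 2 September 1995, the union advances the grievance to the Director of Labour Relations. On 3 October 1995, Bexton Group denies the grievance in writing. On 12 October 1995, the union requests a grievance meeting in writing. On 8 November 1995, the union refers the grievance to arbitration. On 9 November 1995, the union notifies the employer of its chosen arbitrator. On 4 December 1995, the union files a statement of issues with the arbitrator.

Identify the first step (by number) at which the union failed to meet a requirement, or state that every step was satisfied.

Step 1 — 14 and 39 days from 19 July 1995 (when the grieved event occurs) are 2 August 1995 and 27 August 1995 respectively; done 23 August 1995, which is between those dates.
Step 2 — 23 and 49 days from 23 August 1995 (when the written grievance is presented to the supervisor) are 15 September 1995 and 11 October 1995 respectively; done 1 September 1995 — 14 days before the window opened.

Step 2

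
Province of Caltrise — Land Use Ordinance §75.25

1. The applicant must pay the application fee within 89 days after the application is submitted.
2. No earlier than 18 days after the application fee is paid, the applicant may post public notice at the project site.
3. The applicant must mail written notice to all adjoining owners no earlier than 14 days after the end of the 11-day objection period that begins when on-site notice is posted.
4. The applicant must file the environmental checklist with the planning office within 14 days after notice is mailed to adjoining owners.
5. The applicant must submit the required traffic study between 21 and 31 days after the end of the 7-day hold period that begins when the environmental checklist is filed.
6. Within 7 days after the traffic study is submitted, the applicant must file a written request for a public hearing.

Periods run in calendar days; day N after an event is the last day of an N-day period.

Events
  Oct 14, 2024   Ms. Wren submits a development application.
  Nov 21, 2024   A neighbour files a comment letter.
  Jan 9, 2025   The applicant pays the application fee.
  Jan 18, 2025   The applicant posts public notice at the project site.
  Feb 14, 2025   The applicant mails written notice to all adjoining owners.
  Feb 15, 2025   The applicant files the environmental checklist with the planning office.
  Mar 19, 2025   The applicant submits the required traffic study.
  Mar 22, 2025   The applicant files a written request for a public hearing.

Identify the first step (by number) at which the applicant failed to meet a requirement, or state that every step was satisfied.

Step 2

Step 1 — counting 89 days from Oct 14, 2024 (when the application is submitted) gives a deadline of Jan 11, 2025; completed Jan 9, 2025, before the deadline.
Step 2 — must wait 18 days from Jan 9, 2025 (when the application fee is paid), so not before Jan 27, 2025; Jan 18, 2025 is 9 days before the earliest permitted date.
That is the first point of non-compliance.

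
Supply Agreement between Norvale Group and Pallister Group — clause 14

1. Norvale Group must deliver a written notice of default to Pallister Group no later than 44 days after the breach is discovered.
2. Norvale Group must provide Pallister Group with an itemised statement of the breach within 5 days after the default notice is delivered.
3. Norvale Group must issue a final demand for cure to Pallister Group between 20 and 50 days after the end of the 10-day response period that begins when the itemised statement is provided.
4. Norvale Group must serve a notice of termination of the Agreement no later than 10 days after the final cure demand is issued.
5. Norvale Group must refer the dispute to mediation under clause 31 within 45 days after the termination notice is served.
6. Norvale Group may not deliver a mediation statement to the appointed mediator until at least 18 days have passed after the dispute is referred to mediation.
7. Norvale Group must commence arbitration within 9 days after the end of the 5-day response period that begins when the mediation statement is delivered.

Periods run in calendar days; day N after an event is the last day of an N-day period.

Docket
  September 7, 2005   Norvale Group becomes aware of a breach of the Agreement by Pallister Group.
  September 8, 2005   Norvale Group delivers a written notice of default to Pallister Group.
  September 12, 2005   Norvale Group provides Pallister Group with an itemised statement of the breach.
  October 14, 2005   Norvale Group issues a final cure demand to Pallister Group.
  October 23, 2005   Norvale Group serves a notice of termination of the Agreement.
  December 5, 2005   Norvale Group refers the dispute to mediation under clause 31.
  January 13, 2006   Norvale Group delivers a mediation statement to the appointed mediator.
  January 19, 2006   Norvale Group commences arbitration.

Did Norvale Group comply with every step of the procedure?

Step 1 — counting 44 days from September 7, 2005 (when the breach is discovered) gives a deadline of October 21, 2005; done September 8, 2005 — timely.
Step 2 — counting 5 days from September 8, 2005 (when the default notice is delivered) gives a deadline of September 13, 2005; completed September 12, 2005, before the deadline.
Step 3 — 20 and 50 days from September 22, 2005 (end of the 10-day response period, which began when the itemised statement is provided on September 12, 2005) are October 12, 2005 and November 11, 2005 respectively; done October 14, 2005 — within the window.
Step 4 — counting 10 days from October 14, 2005 (when the final cure demand is issued) gives a deadline of October 24, 2005; October 23, 2005 is within that limit.
Step 5 — counting 45 days from October 23, 2005 (when the termination notice is served) gives a deadline of December 7, 2005; December 5, 2005 is within that limit.
Step 6 — must wait 18 days from December 5, 2005 (when the dispute is referred to mediation), so not before December 23, 2005; January 13, 2006 is on or after that date.
Step 7 — counting 9 days from January 18, 2006 (end of the 5-day response period, which began when the mediation statement is delivered on January 13, 2006) gives a deadline of January 27, 2006; January 19, 2006 is within that limit.

Yes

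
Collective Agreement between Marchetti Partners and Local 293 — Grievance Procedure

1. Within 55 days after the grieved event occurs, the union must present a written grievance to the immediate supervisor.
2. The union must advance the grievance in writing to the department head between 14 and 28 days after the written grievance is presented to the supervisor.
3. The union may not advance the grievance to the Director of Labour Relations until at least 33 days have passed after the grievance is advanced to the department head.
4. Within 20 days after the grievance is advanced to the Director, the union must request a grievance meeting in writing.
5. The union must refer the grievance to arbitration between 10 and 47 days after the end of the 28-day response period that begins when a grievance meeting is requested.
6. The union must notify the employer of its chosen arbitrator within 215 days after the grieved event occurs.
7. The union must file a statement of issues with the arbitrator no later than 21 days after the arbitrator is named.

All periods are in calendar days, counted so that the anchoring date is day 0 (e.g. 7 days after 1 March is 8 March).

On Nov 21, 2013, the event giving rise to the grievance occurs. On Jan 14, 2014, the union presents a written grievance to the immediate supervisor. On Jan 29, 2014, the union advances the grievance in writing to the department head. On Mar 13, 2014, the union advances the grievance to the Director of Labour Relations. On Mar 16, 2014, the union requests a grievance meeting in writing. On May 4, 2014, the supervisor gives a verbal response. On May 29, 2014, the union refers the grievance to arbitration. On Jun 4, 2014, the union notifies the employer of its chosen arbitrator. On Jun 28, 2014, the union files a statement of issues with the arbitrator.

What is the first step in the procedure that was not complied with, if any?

Step 7

Step 1 — counting 55 days from Nov 21, 2013 (when the grieved event occurs) gives a deadline of Jan 15, 2014; completed Jan 14, 2014, before the deadline.
Step 2 — 14 and 28 days from Jan 14, 2014 (when the written grievance is presented to the supervisor) are Jan 28, 2014 and Feb 11, 2014 respectively; done Jan 29, 2014 — within the window.
Step 3 — must wait 33 days from Jan 29, 2014 (when the grievance is advanced to the department head), so not before Mar 3, 2014; Mar 13, 2014 is on or after that date.
Step 4 — counting 20 days from Mar 13, 2014 (when the grievance is advanced to the Director) gives a deadline of Apr 2, 2014; done Mar 16, 2014 — timely.
Step 5 — 10 and 47 days from Apr 13, 2014 (end of the 28-day response period, which began when a grievance meeting is requested on Mar 16, 2014) are Apr 23, 2014 and May 30, 2014 respectively; done May 29, 2014, which is between those dates.
Step 6 — counting 215 days from Nov 21, 2013 (when the grieved event occurs) gives a deadline of Jun 24, 2014; Jun 4, 2014 is within that limit.
Step 7 — counting 21 days from Jun 4, 2014 (when the arbitrator is named) gives a deadline of Jun 25, 2014; Jun 28, 2014 misses that deadline by 3 days.
Later steps need not be reached.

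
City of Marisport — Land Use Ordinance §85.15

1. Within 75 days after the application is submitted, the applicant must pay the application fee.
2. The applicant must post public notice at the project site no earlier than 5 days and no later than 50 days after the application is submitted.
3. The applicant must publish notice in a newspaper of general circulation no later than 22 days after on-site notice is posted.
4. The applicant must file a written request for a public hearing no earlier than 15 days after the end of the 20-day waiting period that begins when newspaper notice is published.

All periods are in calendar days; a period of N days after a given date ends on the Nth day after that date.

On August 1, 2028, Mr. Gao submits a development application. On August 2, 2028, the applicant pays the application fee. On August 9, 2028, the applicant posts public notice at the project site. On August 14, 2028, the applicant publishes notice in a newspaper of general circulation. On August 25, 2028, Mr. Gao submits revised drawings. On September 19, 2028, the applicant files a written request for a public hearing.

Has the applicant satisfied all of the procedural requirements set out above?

Yes

(1) due by August 1, 2028 + 75 days = October 15, 2028; August 2, 2028 is within that limit.
(2) the permitted window runs from August 1, 2028 + 5 = August 6, 2028 to August 1, 2028 + 50 = September 20, 2028; August 9, 2028 falls inside that range.
(3) due by August 9, 2028 + 22 days = August 31, 2028; completed August 14, 2028, before the deadline.
(4) permitted from September 3, 2028 + 15 days = September 18, 2028 onward; done September 19, 2028, after the minimum wait.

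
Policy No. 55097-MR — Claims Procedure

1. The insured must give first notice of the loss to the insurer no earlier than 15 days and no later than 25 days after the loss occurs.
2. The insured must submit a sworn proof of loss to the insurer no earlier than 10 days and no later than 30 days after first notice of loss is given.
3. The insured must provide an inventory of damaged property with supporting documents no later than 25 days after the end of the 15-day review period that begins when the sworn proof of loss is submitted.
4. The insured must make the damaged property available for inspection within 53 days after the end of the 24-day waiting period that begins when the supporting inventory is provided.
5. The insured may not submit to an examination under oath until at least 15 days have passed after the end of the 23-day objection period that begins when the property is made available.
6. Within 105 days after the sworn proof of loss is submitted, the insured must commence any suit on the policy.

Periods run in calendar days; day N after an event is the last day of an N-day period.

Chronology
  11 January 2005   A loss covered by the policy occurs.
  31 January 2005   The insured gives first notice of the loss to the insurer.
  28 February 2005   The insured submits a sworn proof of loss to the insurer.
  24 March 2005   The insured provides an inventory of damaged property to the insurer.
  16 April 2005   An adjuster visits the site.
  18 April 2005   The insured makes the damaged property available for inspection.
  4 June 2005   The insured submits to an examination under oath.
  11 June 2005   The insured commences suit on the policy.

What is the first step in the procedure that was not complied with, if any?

None — every step was satisfied

(1) the permitted window runs from 11 January 2005 + 15 = 26 January 2005 to 11 January 2005 + 25 = 5 February 2005; 31 January 2005 falls inside that range.
(2) the permitted window runs from 31 January 2005 + 10 = 10 February 2005 to 31 January 2005 + 30 = 2 March 2005; done 28 February 2005 — within the window.
(3) due by 15 March 2005 + 25 days = 9 April 2005; completed 24 March 2005, before the deadline.
(4) due by 17 April 2005 + 53 days = 9 June 2005; completed 18 April 2005, before the deadline.
(5) permitted from 11 May 2005 + 15 days = 26 May 2005 onward; 4 June 2005 is on or after that date.
(6) due by 28 February 2005 + 105 days = 13 June 2005; completed 11 June 2005, before the deadline.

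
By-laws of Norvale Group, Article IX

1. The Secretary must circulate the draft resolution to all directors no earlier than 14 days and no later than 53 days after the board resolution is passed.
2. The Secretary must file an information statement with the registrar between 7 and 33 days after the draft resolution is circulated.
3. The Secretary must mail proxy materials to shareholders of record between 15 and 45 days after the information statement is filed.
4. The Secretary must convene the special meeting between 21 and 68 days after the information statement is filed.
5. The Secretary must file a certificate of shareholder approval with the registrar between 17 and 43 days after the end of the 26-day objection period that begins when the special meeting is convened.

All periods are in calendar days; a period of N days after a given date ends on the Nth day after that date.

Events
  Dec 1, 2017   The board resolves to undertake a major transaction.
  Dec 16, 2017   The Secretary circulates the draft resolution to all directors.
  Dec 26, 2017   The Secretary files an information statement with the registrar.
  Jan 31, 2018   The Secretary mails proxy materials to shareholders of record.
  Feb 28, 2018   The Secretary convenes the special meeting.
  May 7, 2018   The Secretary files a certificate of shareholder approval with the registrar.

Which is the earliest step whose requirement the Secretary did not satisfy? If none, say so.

Step 1: the window is 14–53 days after Dec 1, 2017 (when the board resolution is passed), so Dec 15, 2017 through Jan 23, 2018; done Dec 16, 2017 — within the window.
Step 2: the window is 7–33 days after Dec 16, 2017 (when the draft resolution is circulated), so Dec 23, 2017 through Jan 18, 2018; Dec 26, 2017 falls inside that range.
Step 3: the window is 15–45 days after Dec 26, 2017 (when the information statement is filed), so Jan 10, 2018 through Feb 9, 2018; done Jan 31, 2018, which is between those dates.
Step 4: the window is 21–68 days after Dec 26, 2017 (when the information statement is filed), so Jan 16, 2018 through Mar 4, 2018; Feb 28, 2018 falls inside that range.
Step 5: the window is 17–43 days after Mar 26, 2018 (end of the 26-day objection period, which began when the special meeting is convened on Feb 28, 2018), so Apr 12, 2018 through May 8, 2018; done May 7, 2018, which is between those dates.

None — every step was satisfied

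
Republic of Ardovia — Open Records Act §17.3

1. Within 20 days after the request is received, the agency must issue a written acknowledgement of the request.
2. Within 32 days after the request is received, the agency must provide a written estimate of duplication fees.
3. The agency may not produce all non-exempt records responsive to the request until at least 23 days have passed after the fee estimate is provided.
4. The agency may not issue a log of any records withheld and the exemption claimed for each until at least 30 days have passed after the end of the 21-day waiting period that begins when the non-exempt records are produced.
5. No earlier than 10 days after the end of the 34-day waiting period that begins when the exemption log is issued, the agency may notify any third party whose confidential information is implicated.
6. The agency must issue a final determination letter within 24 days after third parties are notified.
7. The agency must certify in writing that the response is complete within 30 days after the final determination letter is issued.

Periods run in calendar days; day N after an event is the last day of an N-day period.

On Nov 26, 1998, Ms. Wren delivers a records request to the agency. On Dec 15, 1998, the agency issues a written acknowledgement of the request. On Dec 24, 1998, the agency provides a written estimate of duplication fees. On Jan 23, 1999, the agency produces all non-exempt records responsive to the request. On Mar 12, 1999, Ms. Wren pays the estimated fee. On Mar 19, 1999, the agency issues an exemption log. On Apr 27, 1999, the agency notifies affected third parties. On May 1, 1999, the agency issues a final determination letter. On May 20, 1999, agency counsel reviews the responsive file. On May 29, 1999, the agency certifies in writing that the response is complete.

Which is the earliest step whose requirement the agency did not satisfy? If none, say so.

Step 1 — counting 20 days from Nov 26, 1998 (when the request is received) gives a deadline of Dec 16, 1998; done Dec 15, 1998 — timely.
Step 2 — counting 32 days from Nov 26, 1998 (when the request is received) gives a deadline of Dec 28, 1998; completed Dec 24, 1998, before the deadline.
Step 3 — must wait 23 days from Dec 24, 1998 (when the fee estimate is provided), so not before Jan 16, 1999; Jan 23, 1999 is on or after that date.
Step 4 — must wait 30 days from Feb 13, 1999 (end of the 21-day waiting period, which began when the non-exempt records are produced on Jan 23, 1999), so not before Mar 15, 1999; done Mar 19, 1999, after the minimum wait.
Step 5 — must wait 10 days from Apr 22, 1999 (end of the 34-day waiting period, which began when the exemption log is issued on Mar 19, 1999), so not before May 2, 1999; Apr 27, 1999 is 5 days before the earliest permitted date.

Step 5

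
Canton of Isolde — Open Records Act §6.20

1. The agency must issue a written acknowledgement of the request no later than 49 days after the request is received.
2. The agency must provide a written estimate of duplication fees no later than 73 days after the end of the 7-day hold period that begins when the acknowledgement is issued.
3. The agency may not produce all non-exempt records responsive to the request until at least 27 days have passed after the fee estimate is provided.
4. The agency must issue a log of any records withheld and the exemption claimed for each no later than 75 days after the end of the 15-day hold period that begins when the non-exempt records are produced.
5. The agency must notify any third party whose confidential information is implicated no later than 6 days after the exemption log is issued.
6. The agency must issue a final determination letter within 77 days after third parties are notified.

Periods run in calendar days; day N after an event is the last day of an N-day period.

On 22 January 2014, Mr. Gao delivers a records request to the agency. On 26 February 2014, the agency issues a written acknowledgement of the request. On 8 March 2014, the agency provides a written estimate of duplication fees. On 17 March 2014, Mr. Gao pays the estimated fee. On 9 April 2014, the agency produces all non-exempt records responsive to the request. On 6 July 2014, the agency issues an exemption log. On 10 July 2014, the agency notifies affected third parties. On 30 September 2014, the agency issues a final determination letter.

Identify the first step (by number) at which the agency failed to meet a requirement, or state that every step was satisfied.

Step 6

Step 1: 49 days after 22 January 2014 (when the request is received) is 12 March 2014; 26 February 2014 is within that limit.
Step 2: 73 days after 5 March 2014 (end of the 7-day hold period, which began when the acknowledgement is issued on 26 February 2014) is 17 May 2014; completed 8 March 2014, before the deadline.
Step 3: the earliest permitted date is 27 days after 8 March 2014 (when the fee estimate is provided), i.e. 4 April 2014; done 9 April 2014 — permitted.
Step 4: 75 days after 24 April 2014 (end of the 15-day hold period, which began when the non-exempt records are produced on 9 April 2014) is 8 July 2014; 6 July 2014 is within that limit.
Step 5: 6 days after 6 July 2014 (when the exemption log is issued) is 12 July 2014; completed 10 July 2014, before the deadline.
Step 6: 77 days after 10 July 2014 (when third parties are notified) is 25 September 2014; 30 September 2014 misses that deadline by 5 days.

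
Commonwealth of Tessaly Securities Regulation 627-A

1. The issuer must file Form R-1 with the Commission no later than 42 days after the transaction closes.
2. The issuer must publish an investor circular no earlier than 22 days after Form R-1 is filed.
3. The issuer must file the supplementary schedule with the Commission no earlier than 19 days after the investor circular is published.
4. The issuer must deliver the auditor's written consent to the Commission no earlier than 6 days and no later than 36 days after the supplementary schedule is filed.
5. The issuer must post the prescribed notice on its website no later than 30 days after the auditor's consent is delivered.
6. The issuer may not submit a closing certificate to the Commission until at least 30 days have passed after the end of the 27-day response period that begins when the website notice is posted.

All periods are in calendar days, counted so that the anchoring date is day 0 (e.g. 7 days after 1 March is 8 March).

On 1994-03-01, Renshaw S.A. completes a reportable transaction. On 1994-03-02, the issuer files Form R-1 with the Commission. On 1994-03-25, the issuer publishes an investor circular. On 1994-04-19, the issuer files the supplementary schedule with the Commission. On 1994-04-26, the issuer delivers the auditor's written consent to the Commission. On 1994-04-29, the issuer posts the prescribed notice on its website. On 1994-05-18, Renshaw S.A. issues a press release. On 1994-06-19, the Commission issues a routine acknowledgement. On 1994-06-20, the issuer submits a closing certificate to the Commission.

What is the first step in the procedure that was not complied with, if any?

Step 6

(1) due by 1994-03-01 + 42 days = 1994-04-12; 1994-03-02 is within that limit.
(2) permitted from 1994-03-02 + 22 days = 1994-03-24 onward; 1994-03-25 is on or after that date.
(3) permitted from 1994-03-25 + 19 days = 1994-04-13 onward; 1994-04-19 is on or after that date.
(4) the permitted window runs from 1994-04-19 + 6 = 1994-04-25 to 1994-04-19 + 36 = 1994-05-25; 1994-04-26 falls inside that range.
(5) due by 1994-04-26 + 30 days = 1994-05-26; done 1994-04-29 — timely.
(6) permitted from 1994-05-26 + 30 days = 1994-06-25 onward; 1994-06-20 is 5 days before the earliest permitted date.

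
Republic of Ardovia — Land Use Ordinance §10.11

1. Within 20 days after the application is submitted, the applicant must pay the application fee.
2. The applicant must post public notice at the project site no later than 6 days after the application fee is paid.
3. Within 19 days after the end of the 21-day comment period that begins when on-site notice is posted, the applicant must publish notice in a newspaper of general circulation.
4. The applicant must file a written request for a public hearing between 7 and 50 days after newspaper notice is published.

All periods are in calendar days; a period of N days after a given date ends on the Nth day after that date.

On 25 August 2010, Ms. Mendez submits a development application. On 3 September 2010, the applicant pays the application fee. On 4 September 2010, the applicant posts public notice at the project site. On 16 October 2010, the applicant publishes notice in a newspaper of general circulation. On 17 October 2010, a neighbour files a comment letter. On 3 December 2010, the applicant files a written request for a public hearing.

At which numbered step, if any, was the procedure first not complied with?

Step 1: 20 days after 25 August 2010 (when the application is submitted) is 14 September 2010; completed 3 September 2010, before the deadline.
Step 2: 6 days after 3 September 2010 (when the application fee is paid) is 9 September 2010; completed 4 September 2010, before the deadline.
Step 3: 19 days after 25 September 2010 (end of the 21-day comment period, which began when on-site notice is posted on 4 September 2010) is 14 October 2010; not done until 16 October 2010, 2 days after the deadline.

Step 3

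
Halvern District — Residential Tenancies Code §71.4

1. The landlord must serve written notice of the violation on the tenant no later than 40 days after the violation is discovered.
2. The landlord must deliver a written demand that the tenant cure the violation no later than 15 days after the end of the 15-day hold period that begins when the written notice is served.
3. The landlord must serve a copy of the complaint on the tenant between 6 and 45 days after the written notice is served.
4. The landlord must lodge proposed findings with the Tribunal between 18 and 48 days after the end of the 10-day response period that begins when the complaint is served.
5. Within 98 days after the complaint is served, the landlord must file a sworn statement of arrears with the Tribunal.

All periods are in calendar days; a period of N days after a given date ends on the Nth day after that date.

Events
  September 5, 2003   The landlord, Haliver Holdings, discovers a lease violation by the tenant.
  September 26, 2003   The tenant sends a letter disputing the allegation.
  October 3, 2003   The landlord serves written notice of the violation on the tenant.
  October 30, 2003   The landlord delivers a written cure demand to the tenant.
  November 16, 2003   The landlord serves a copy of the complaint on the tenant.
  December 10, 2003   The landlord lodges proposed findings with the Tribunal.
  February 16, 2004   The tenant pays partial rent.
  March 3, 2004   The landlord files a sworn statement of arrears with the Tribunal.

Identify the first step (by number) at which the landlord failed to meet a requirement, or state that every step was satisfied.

Step 4

Step 1 — counting 40 days from September 5, 2003 (when the violation is discovered) gives a deadline of October 15, 2003; completed October 3, 2003, before the deadline.
Step 2 — counting 15 days from October 18, 2003 (end of the 15-day hold period, which began when the written notice is served on October 3, 2003) gives a deadline of November 2, 2003; completed October 30, 2003, before the deadline.
Step 3 — 6 and 45 days from October 3, 2003 (when the written notice is served) are October 9, 2003 and November 17, 2003 respectively; done November 16, 2003, which is between those dates.
Step 4 — 18 and 48 days from November 26, 2003 (end of the 10-day response period, which began when the complaint is served on November 16, 2003) are December 14, 2003 and January 13, 2004 respectively; done December 10, 2003 — 4 days before the window opened.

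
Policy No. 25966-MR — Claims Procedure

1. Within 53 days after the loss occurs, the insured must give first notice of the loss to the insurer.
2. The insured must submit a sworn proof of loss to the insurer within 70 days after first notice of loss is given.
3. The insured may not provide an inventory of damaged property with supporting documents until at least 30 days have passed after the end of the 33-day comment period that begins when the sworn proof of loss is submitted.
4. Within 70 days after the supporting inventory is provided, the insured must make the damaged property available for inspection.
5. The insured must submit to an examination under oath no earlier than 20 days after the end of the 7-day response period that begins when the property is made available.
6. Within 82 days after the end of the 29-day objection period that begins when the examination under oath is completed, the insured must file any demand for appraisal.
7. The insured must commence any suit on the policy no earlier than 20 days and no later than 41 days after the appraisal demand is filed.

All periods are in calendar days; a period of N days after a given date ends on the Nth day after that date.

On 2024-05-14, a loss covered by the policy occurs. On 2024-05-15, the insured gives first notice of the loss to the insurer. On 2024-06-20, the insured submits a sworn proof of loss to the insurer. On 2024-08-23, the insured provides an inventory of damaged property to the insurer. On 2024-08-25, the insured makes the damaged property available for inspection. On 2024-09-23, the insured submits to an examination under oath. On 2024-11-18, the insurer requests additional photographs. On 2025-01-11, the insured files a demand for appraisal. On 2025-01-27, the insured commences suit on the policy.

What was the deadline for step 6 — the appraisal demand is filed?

2025-01-12

The examination under oath is completed on 2024-09-23; the 29-day objection period therefore ends 2024-10-22, and step 6 runs from that date. 82 days after 2024-10-22 is 2025-01-12.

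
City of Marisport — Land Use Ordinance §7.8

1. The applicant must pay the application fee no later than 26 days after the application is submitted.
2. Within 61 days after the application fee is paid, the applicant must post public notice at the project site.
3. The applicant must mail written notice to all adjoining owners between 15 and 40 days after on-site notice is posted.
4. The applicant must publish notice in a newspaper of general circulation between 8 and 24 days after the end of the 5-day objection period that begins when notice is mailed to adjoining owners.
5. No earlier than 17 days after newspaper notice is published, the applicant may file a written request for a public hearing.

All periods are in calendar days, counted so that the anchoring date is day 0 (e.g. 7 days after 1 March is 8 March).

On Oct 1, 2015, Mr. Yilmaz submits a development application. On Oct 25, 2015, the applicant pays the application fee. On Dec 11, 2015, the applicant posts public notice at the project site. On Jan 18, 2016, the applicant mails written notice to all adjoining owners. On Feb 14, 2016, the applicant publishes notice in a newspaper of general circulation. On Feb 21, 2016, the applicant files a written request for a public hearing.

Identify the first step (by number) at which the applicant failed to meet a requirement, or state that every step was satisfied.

Step 5

Step 1: 26 days after Oct 1, 2015 (when the application is submitted) is Oct 27, 2015; done Oct 25, 2015 — timely.
Step 2: 61 days after Oct 25, 2015 (when the application fee is paid) is Dec 25, 2015; Dec 11, 2015 is within that limit.
Step 3: the window is 15–40 days after Dec 11, 2015 (when on-site notice is posted), so Dec 26, 2015 through Jan 20, 2016; done Jan 18, 2016 — within the window.
Step 4: the window is 8–24 days after Jan 23, 2016 (end of the 5-day objection period, which began when notice is mailed to adjoining owners on Jan 18, 2016), so Jan 31, 2016 through Feb 16, 2016; done Feb 14, 2016, which is between those dates.
Step 5: the earliest permitted date is 17 days after Feb 14, 2016 (when newspaper notice is published), i.e. Mar 2, 2016; done Feb 21, 2016 — 10 days too early.
That is the first point of non-compliance.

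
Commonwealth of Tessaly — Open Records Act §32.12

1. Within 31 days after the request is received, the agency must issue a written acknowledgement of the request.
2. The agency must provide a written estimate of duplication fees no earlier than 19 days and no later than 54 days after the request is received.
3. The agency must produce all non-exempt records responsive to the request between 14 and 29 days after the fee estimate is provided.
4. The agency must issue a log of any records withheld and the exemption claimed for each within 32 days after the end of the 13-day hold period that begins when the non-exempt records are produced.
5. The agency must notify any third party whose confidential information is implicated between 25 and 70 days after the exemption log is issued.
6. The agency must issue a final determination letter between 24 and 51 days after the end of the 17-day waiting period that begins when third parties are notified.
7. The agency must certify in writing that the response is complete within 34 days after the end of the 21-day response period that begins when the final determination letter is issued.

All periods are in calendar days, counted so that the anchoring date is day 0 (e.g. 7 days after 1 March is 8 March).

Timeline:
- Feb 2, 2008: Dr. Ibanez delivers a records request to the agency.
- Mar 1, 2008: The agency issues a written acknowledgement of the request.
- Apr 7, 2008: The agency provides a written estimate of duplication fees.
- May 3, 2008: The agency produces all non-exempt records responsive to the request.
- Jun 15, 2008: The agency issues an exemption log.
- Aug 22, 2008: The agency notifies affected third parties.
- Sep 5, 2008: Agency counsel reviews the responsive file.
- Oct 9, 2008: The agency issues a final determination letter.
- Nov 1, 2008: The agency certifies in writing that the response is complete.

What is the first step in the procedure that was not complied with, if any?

(1) due by Feb 2, 2008 + 31 days = Mar 4, 2008; completed Mar 1, 2008, before the deadline.
(2) the permitted window runs from Feb 2, 2008 + 19 = Feb 21, 2008 to Feb 2, 2008 + 54 = Mar 27, 2008; done Apr 7, 2008 — 11 days after the window closed.

Step 2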